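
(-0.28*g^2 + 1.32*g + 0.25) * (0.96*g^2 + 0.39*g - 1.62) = -0.2688*g^4 + 1.158*g^3 + 1.2084*g^2 - 2.0409*g - 0.405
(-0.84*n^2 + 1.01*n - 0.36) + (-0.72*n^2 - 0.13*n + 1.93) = -1.56*n^2 + 0.88*n + 1.57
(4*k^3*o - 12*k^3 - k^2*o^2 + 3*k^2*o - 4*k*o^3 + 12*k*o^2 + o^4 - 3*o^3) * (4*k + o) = 16*k^4*o - 48*k^4 - 17*k^2*o^3 + 51*k^2*o^2 + o^5 - 3*o^4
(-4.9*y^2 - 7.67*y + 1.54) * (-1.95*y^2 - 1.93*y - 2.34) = 9.555*y^4 + 24.4135*y^3 + 23.2661*y^2 + 14.9756*y - 3.6036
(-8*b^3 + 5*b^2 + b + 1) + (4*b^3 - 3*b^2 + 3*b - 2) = -4*b^3 + 2*b^2 + 4*b - 1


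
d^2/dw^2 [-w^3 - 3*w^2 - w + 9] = -6*w - 6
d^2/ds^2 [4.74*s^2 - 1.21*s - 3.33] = 9.48000000000000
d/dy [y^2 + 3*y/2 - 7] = 2*y + 3/2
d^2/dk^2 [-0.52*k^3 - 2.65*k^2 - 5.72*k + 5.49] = -3.12*k - 5.3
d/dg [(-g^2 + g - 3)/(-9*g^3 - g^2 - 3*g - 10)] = ((2*g - 1)*(9*g^3 + g^2 + 3*g + 10) - (g^2 - g + 3)*(27*g^2 + 2*g + 3))/(9*g^3 + g^2 + 3*g + 10)^2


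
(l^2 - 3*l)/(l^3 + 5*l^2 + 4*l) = (l - 3)/(l^2 + 5*l + 4)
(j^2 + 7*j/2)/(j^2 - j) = (j + 7/2)/(j - 1)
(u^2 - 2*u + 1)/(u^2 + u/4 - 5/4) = 4*(u - 1)/(4*u + 5)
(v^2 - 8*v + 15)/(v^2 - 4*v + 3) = (v - 5)/(v - 1)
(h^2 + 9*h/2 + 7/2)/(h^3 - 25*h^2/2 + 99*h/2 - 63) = (2*h^2 + 9*h + 7)/(2*h^3 - 25*h^2 + 99*h - 126)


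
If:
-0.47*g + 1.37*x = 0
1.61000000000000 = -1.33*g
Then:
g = -1.21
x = -0.42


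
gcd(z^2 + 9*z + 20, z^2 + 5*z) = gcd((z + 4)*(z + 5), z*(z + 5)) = z + 5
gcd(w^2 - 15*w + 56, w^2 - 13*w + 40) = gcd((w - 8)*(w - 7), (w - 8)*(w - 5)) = w - 8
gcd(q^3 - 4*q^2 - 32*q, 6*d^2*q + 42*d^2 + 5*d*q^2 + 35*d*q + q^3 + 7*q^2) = 1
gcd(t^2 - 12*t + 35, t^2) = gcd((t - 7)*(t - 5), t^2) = 1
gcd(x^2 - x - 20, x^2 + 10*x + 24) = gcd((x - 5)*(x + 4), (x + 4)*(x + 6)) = x + 4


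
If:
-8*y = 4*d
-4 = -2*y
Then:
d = -4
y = 2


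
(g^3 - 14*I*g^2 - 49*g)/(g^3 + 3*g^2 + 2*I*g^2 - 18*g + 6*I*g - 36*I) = g*(g^2 - 14*I*g - 49)/(g^3 + g^2*(3 + 2*I) + 6*g*(-3 + I) - 36*I)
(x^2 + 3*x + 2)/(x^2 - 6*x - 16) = (x + 1)/(x - 8)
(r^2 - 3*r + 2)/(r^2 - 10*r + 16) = (r - 1)/(r - 8)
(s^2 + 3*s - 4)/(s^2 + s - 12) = (s - 1)/(s - 3)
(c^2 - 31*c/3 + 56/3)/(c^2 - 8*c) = (c - 7/3)/c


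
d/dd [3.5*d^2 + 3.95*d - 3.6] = 7.0*d + 3.95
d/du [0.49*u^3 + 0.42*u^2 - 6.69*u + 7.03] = 1.47*u^2 + 0.84*u - 6.69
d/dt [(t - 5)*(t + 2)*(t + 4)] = 3*t^2 + 2*t - 22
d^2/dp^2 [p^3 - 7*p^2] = 6*p - 14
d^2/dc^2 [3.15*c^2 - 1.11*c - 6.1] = 6.30000000000000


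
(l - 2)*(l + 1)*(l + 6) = l^3 + 5*l^2 - 8*l - 12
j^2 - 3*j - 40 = (j - 8)*(j + 5)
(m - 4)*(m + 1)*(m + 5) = m^3 + 2*m^2 - 19*m - 20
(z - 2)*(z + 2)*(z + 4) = z^3 + 4*z^2 - 4*z - 16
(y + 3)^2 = y^2 + 6*y + 9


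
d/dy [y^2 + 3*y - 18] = 2*y + 3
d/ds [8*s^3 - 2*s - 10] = 24*s^2 - 2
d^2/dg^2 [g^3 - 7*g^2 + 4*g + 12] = 6*g - 14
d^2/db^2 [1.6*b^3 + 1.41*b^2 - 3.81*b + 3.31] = 9.6*b + 2.82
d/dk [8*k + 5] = 8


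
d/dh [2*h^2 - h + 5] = 4*h - 1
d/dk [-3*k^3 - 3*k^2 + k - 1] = -9*k^2 - 6*k + 1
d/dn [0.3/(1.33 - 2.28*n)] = 0.684/(2.28*n - 1.33)^2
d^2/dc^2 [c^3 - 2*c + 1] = 6*c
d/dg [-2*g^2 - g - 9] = -4*g - 1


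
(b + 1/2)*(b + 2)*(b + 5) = b^3 + 15*b^2/2 + 27*b/2 + 5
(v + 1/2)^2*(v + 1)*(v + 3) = v^4 + 5*v^3 + 29*v^2/4 + 4*v + 3/4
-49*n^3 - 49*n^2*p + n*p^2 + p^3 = (-7*n + p)*(n + p)*(7*n + p)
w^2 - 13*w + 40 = (w - 8)*(w - 5)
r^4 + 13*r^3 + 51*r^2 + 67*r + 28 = (r + 1)^2*(r + 4)*(r + 7)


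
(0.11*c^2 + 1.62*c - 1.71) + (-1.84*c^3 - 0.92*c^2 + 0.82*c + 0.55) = -1.84*c^3 - 0.81*c^2 + 2.44*c - 1.16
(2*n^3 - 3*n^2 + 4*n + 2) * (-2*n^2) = -4*n^5 + 6*n^4 - 8*n^3 - 4*n^2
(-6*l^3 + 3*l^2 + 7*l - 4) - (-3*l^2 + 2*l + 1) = -6*l^3 + 6*l^2 + 5*l - 5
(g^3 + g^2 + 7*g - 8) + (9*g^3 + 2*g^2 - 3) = 10*g^3 + 3*g^2 + 7*g - 11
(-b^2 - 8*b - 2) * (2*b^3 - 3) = -2*b^5 - 16*b^4 - 4*b^3 + 3*b^2 + 24*b + 6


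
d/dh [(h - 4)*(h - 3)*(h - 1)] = 3*h^2 - 16*h + 19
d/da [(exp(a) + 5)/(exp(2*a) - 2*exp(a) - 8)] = (2*(1 - exp(a))*(exp(a) + 5) + exp(2*a) - 2*exp(a) - 8)*exp(a)/(-exp(2*a) + 2*exp(a) + 8)^2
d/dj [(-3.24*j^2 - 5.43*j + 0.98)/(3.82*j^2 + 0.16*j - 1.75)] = (20.2242*j^2 + 3.8528*j + 9.3457)/(14.5924*j^4 + 1.2224*j^3 - 13.3444*j^2 - 0.56*j + 3.0625)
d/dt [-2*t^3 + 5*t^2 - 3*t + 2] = -6*t^2 + 10*t - 3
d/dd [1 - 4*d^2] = -8*d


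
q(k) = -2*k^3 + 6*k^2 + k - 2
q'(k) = -6*k^2 + 12*k + 1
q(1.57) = 6.62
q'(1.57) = 5.05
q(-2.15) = 43.46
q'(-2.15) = -52.54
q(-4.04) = 223.77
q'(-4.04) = -145.41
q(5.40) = -136.57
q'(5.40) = -109.16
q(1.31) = 5.11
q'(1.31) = 6.42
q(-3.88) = 201.27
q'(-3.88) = -135.89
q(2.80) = 3.94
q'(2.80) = -12.44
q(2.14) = 8.02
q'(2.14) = -0.80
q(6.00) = -212.00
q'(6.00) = -143.00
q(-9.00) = 1933.00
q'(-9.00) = -593.00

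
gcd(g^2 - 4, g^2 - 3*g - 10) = g + 2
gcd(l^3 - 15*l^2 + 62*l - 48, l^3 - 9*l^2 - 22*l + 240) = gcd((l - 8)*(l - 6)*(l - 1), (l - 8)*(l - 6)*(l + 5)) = l^2 - 14*l + 48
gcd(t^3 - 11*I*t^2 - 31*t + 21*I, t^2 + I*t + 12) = t - 3*I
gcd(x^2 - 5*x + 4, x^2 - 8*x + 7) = x - 1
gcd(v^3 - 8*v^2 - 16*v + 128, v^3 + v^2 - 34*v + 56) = v - 4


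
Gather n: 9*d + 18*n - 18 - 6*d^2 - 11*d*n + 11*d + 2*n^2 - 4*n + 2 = -6*d^2 + 20*d + 2*n^2 + n*(14 - 11*d) - 16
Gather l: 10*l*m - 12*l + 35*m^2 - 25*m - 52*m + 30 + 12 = l*(10*m - 12) + 35*m^2 - 77*m + 42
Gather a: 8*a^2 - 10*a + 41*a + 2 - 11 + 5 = 8*a^2 + 31*a - 4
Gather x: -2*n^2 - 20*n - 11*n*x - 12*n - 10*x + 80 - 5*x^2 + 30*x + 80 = -2*n^2 - 32*n - 5*x^2 + x*(20 - 11*n) + 160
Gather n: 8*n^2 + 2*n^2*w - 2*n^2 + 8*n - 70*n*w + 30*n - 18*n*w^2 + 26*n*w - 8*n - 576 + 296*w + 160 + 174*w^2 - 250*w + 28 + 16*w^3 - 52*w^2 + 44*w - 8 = n^2*(2*w + 6) + n*(-18*w^2 - 44*w + 30) + 16*w^3 + 122*w^2 + 90*w - 396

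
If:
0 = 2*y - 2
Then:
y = 1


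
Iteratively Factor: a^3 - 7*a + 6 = (a + 3)*(a^2 - 3*a + 2) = (a - 2)*(a + 3)*(a - 1)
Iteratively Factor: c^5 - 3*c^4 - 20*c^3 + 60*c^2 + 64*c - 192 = (c + 2)*(c^4 - 5*c^3 - 10*c^2 + 80*c - 96) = (c + 2)*(c + 4)*(c^3 - 9*c^2 + 26*c - 24) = (c - 3)*(c + 2)*(c + 4)*(c^2 - 6*c + 8) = (c - 3)*(c - 2)*(c + 2)*(c + 4)*(c - 4)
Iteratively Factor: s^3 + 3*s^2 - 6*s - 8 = (s + 1)*(s^2 + 2*s - 8) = (s - 2)*(s + 1)*(s + 4)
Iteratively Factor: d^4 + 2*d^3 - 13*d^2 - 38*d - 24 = (d + 2)*(d^3 - 13*d - 12) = (d - 4)*(d + 2)*(d^2 + 4*d + 3) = (d - 4)*(d + 2)*(d + 3)*(d + 1)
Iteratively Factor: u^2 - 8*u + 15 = (u - 5)*(u - 3)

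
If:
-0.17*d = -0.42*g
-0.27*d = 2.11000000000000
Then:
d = -7.81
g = -3.16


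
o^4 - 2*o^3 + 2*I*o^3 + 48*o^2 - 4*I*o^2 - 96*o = o*(o - 2)*(o - 6*I)*(o + 8*I)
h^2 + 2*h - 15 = (h - 3)*(h + 5)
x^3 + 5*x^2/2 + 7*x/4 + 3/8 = (x + 1/2)^2*(x + 3/2)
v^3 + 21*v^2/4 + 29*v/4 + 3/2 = (v + 1/4)*(v + 2)*(v + 3)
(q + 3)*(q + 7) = q^2 + 10*q + 21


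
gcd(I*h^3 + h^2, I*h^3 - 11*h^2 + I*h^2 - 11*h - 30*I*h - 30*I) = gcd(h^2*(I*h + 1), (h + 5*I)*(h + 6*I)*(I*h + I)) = 1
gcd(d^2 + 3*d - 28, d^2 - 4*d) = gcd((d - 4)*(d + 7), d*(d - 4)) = d - 4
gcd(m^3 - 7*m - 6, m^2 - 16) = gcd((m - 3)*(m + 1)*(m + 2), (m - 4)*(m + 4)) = 1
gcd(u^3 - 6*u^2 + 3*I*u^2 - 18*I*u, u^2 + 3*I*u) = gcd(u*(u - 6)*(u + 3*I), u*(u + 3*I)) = u^2 + 3*I*u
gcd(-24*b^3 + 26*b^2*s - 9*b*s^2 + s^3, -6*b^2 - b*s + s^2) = -3*b + s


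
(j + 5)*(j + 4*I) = j^2 + 5*j + 4*I*j + 20*I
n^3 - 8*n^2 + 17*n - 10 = (n - 5)*(n - 2)*(n - 1)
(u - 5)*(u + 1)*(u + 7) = u^3 + 3*u^2 - 33*u - 35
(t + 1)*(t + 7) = t^2 + 8*t + 7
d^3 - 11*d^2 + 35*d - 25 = (d - 5)^2*(d - 1)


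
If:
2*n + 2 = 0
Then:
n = -1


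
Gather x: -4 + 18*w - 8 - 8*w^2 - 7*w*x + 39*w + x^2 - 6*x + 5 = -8*w^2 + 57*w + x^2 + x*(-7*w - 6) - 7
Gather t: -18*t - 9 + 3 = -18*t - 6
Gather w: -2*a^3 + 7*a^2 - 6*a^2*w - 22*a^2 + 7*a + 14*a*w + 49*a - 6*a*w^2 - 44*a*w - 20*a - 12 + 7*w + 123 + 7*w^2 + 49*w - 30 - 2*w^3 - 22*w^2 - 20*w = -2*a^3 - 15*a^2 + 36*a - 2*w^3 + w^2*(-6*a - 15) + w*(-6*a^2 - 30*a + 36) + 81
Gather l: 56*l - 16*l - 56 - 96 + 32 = 40*l - 120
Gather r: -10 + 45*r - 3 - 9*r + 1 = 36*r - 12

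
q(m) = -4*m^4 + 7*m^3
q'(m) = -16*m^3 + 21*m^2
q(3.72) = -405.65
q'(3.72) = -533.06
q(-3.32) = -742.13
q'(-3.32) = 816.98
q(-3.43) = -836.13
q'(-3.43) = 892.72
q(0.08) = 0.00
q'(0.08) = 0.13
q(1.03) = 3.15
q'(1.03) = 4.80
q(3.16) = -177.97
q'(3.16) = -295.17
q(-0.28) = -0.18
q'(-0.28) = 2.00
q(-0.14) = -0.02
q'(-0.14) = 0.46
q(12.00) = -70848.00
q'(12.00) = -24624.00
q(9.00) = -21141.00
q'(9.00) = -9963.00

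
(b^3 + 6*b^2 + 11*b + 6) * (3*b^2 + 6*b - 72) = 3*b^5 + 24*b^4 - 3*b^3 - 348*b^2 - 756*b - 432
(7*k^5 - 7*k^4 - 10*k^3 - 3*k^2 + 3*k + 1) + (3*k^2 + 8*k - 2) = 7*k^5 - 7*k^4 - 10*k^3 + 11*k - 1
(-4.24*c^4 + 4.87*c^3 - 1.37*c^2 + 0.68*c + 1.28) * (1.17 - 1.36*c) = 5.7664*c^5 - 11.584*c^4 + 7.5611*c^3 - 2.5277*c^2 - 0.9452*c + 1.4976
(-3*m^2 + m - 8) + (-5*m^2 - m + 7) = -8*m^2 - 1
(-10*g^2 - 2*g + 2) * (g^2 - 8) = -10*g^4 - 2*g^3 + 82*g^2 + 16*g - 16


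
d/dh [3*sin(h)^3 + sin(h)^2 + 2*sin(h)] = (9*sin(h)^2 + 2*sin(h) + 2)*cos(h)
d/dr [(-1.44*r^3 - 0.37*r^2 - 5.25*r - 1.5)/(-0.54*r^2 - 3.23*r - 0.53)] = (0.7776*r^4 + 9.3024*r^3 + 0.6497*r^2 - 1.2278*r - 2.0625)/(0.2916*r^4 + 3.4884*r^3 + 11.0053*r^2 + 3.4238*r + 0.2809)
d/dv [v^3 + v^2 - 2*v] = 3*v^2 + 2*v - 2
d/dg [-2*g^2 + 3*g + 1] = 3 - 4*g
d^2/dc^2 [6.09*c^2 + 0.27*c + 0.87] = 12.1800000000000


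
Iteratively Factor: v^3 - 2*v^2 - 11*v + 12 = (v - 1)*(v^2 - v - 12) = (v - 4)*(v - 1)*(v + 3)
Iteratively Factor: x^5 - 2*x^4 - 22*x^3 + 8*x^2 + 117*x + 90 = (x - 5)*(x^4 + 3*x^3 - 7*x^2 - 27*x - 18) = (x - 5)*(x + 2)*(x^3 + x^2 - 9*x - 9) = (x - 5)*(x + 1)*(x + 2)*(x^2 - 9) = (x - 5)*(x + 1)*(x + 2)*(x + 3)*(x - 3)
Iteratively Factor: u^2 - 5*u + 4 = (u - 4)*(u - 1)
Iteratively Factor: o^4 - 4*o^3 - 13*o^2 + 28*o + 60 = (o - 3)*(o^3 - o^2 - 16*o - 20) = (o - 5)*(o - 3)*(o^2 + 4*o + 4) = (o - 5)*(o - 3)*(o + 2)*(o + 2)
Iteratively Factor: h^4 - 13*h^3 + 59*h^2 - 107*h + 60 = (h - 3)*(h^3 - 10*h^2 + 29*h - 20) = (h - 4)*(h - 3)*(h^2 - 6*h + 5) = (h - 5)*(h - 4)*(h - 3)*(h - 1)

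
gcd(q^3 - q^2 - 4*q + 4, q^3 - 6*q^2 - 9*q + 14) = q^2 + q - 2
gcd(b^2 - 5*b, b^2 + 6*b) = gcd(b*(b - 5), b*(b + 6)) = b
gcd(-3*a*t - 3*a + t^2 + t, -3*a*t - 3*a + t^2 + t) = -3*a*t - 3*a + t^2 + t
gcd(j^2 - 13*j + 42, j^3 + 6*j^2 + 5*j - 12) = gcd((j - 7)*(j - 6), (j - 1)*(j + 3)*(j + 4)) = 1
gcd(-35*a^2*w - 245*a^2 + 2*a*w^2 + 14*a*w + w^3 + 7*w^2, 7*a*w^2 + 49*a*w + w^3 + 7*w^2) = 7*a*w + 49*a + w^2 + 7*w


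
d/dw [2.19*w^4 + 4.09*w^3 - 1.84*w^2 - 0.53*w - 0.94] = 8.76*w^3 + 12.27*w^2 - 3.68*w - 0.53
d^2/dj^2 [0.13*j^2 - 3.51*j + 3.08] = 0.260000000000000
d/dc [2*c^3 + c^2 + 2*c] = 6*c^2 + 2*c + 2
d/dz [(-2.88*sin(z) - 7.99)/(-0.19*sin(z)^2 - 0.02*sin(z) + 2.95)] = (-3.0362*sin(z) + 0.2736*cos(2*z) - 8.9294)*cos(z)/(0.19*sin(z)^2 + 0.02*sin(z) - 2.95)^2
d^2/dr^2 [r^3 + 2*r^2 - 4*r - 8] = 6*r + 4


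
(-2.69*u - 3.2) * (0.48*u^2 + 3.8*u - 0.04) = -1.2912*u^3 - 11.758*u^2 - 12.0524*u + 0.128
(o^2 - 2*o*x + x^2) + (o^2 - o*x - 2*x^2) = 2*o^2 - 3*o*x - x^2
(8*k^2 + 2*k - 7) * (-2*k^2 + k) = -16*k^4 + 4*k^3 + 16*k^2 - 7*k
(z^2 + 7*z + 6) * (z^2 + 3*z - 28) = z^4 + 10*z^3 - z^2 - 178*z - 168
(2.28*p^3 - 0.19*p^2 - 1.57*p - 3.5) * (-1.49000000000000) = -3.3972*p^3 + 0.2831*p^2 + 2.3393*p + 5.215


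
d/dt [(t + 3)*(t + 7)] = 2*t + 10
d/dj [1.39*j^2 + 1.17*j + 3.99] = 2.78*j + 1.17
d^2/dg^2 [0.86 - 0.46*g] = 0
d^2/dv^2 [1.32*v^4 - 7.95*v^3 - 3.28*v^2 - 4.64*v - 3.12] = 15.84*v^2 - 47.7*v - 6.56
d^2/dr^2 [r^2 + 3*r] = 2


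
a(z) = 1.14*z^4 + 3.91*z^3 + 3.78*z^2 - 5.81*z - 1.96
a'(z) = 4.56*z^3 + 11.73*z^2 + 7.56*z - 5.81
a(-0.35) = 0.39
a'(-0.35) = -7.21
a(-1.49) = 7.77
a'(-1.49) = -6.12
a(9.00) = 10581.86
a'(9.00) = 4336.60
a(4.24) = 707.84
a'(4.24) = 584.71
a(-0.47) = 1.26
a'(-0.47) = -7.25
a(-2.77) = 27.15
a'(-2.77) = -33.67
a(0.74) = -2.26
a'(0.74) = 8.06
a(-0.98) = 4.74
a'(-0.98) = -6.25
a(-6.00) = 801.86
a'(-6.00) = -613.85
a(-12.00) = 17494.64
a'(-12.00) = -6287.09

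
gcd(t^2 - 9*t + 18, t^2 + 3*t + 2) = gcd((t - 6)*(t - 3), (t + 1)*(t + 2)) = 1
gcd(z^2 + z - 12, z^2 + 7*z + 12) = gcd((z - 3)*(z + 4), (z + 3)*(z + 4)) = z + 4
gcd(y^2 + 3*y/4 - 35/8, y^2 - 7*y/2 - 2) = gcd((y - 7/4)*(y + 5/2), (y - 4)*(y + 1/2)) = 1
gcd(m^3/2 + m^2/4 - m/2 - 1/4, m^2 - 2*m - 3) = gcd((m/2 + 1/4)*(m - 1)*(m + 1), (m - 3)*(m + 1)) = m + 1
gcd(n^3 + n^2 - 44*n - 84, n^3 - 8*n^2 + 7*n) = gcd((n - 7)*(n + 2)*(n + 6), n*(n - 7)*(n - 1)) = n - 7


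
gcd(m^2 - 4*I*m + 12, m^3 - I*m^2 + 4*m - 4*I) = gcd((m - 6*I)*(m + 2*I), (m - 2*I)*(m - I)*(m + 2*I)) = m + 2*I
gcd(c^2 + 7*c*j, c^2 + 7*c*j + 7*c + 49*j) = c + 7*j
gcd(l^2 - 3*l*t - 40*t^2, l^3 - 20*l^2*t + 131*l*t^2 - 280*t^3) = -l + 8*t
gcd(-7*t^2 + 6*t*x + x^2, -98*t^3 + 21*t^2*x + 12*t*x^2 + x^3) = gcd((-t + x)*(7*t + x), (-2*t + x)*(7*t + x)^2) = 7*t + x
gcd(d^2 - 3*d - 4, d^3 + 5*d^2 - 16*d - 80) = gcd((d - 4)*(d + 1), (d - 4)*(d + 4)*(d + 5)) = d - 4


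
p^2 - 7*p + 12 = (p - 4)*(p - 3)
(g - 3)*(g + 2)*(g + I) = g^3 - g^2 + I*g^2 - 6*g - I*g - 6*I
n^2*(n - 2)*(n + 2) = n^4 - 4*n^2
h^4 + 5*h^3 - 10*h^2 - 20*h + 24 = (h - 2)*(h - 1)*(h + 2)*(h + 6)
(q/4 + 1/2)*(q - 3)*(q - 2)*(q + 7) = q^4/4 + q^3 - 25*q^2/4 - 4*q + 21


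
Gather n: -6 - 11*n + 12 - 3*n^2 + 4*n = -3*n^2 - 7*n + 6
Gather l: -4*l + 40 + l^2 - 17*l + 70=l^2 - 21*l + 110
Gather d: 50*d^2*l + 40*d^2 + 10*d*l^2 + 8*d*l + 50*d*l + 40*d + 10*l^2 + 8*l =d^2*(50*l + 40) + d*(10*l^2 + 58*l + 40) + 10*l^2 + 8*l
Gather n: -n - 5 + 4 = -n - 1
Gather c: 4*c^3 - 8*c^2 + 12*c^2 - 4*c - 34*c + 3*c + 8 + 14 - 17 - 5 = 4*c^3 + 4*c^2 - 35*c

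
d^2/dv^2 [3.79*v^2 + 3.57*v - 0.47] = 7.58000000000000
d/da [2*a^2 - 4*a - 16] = 4*a - 4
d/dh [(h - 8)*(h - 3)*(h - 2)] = 3*h^2 - 26*h + 46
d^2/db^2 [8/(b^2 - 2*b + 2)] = 16*(-b^2 + 2*b + 4*(b - 1)^2 - 2)/(b^2 - 2*b + 2)^3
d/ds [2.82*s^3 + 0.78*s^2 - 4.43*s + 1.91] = 8.46*s^2 + 1.56*s - 4.43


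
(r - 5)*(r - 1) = r^2 - 6*r + 5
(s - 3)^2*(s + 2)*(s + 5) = s^4 + s^3 - 23*s^2 + 3*s + 90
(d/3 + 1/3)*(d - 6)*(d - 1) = d^3/3 - 2*d^2 - d/3 + 2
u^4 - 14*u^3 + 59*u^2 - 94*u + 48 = (u - 8)*(u - 3)*(u - 2)*(u - 1)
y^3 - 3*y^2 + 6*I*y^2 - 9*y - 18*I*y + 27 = (y - 3)*(y + 3*I)^2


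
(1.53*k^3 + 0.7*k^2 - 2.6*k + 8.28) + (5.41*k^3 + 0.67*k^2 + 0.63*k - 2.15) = 6.94*k^3 + 1.37*k^2 - 1.97*k + 6.13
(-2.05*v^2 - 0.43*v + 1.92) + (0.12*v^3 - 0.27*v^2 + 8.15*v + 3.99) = 0.12*v^3 - 2.32*v^2 + 7.72*v + 5.91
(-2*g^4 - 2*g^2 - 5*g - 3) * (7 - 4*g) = 8*g^5 - 14*g^4 + 8*g^3 + 6*g^2 - 23*g - 21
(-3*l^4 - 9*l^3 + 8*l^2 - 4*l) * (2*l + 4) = -6*l^5 - 30*l^4 - 20*l^3 + 24*l^2 - 16*l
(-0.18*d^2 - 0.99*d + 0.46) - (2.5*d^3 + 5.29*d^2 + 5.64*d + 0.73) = -2.5*d^3 - 5.47*d^2 - 6.63*d - 0.27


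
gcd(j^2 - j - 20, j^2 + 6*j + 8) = j + 4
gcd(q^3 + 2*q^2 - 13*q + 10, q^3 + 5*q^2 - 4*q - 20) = q^2 + 3*q - 10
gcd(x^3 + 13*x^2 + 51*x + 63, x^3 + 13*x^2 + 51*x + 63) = x^3 + 13*x^2 + 51*x + 63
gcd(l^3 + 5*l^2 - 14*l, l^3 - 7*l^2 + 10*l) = l^2 - 2*l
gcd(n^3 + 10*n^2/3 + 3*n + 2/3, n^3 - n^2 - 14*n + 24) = 1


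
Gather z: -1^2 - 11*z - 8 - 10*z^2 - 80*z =-10*z^2 - 91*z - 9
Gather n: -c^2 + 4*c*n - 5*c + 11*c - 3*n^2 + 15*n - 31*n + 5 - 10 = -c^2 + 6*c - 3*n^2 + n*(4*c - 16) - 5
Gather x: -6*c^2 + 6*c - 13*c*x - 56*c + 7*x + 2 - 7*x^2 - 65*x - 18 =-6*c^2 - 50*c - 7*x^2 + x*(-13*c - 58) - 16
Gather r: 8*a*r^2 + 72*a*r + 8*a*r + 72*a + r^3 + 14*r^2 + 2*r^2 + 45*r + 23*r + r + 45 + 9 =72*a + r^3 + r^2*(8*a + 16) + r*(80*a + 69) + 54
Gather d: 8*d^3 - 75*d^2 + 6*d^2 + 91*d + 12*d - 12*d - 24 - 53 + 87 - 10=8*d^3 - 69*d^2 + 91*d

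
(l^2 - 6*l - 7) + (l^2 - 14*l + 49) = 2*l^2 - 20*l + 42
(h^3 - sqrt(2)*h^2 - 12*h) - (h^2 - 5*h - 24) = h^3 - sqrt(2)*h^2 - h^2 - 7*h + 24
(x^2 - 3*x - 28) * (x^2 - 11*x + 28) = x^4 - 14*x^3 + 33*x^2 + 224*x - 784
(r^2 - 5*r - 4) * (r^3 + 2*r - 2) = r^5 - 5*r^4 - 2*r^3 - 12*r^2 + 2*r + 8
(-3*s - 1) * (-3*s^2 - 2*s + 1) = 9*s^3 + 9*s^2 - s - 1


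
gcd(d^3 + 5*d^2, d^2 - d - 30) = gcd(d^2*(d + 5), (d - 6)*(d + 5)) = d + 5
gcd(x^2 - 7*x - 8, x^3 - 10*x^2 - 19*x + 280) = x - 8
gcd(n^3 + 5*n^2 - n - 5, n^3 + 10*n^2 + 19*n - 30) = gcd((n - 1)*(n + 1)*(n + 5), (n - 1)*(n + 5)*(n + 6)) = n^2 + 4*n - 5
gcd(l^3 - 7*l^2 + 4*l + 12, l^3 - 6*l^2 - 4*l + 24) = l^2 - 8*l + 12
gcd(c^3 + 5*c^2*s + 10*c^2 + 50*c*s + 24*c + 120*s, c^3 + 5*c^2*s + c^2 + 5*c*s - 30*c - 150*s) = c^2 + 5*c*s + 6*c + 30*s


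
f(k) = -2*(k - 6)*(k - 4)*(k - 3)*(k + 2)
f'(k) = -2*(k - 6)*(k - 4)*(k - 3) - 2*(k - 6)*(k - 4)*(k + 2) - 2*(k - 6)*(k - 3)*(k + 2) - 2*(k - 4)*(k - 3)*(k + 2) = -8*k^3 + 66*k^2 - 112*k - 72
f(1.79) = 85.34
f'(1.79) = -106.89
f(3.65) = -6.04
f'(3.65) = 9.47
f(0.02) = 286.54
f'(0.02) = -74.21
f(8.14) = -923.52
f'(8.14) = -925.37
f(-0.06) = 292.11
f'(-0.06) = -65.04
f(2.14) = 51.12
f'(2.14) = -87.83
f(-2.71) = -473.88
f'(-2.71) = 875.45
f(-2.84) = -593.24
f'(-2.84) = 961.66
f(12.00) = -12096.00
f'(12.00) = -5736.00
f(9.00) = -1980.00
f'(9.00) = -1566.00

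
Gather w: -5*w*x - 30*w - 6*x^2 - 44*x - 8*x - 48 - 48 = w*(-5*x - 30) - 6*x^2 - 52*x - 96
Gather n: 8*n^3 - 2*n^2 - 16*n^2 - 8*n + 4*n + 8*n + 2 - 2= 8*n^3 - 18*n^2 + 4*n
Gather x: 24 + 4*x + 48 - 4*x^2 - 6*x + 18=-4*x^2 - 2*x + 90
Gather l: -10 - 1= -11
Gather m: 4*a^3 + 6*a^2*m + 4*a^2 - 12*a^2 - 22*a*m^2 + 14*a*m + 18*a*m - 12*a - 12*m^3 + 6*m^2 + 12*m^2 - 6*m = 4*a^3 - 8*a^2 - 12*a - 12*m^3 + m^2*(18 - 22*a) + m*(6*a^2 + 32*a - 6)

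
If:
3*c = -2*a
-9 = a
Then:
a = -9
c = 6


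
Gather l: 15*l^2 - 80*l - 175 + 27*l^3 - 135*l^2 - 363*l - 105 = 27*l^3 - 120*l^2 - 443*l - 280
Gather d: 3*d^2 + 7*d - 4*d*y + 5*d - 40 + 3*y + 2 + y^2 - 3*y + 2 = 3*d^2 + d*(12 - 4*y) + y^2 - 36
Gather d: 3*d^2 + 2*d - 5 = 3*d^2 + 2*d - 5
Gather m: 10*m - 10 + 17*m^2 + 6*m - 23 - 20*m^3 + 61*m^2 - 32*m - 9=-20*m^3 + 78*m^2 - 16*m - 42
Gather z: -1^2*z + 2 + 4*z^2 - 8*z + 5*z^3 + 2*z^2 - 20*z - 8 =5*z^3 + 6*z^2 - 29*z - 6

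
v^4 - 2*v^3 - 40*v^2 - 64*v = v*(v - 8)*(v + 2)*(v + 4)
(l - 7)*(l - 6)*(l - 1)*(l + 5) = l^4 - 9*l^3 - 15*l^2 + 233*l - 210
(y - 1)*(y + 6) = y^2 + 5*y - 6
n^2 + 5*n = n*(n + 5)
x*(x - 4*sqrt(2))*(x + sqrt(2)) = x^3 - 3*sqrt(2)*x^2 - 8*x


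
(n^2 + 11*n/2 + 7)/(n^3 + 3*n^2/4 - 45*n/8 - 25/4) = 4*(2*n + 7)/(8*n^2 - 10*n - 25)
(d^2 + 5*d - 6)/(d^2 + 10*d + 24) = (d - 1)/(d + 4)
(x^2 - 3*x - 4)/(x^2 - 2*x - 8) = (x + 1)/(x + 2)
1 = 1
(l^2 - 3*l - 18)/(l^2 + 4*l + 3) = (l - 6)/(l + 1)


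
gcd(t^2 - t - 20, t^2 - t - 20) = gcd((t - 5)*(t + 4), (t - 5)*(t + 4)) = t^2 - t - 20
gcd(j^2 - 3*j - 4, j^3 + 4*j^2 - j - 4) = j + 1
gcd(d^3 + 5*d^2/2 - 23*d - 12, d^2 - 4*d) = d - 4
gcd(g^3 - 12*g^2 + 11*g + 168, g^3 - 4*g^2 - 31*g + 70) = g - 7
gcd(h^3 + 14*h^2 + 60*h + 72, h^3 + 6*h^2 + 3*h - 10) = h + 2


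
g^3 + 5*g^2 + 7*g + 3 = (g + 1)^2*(g + 3)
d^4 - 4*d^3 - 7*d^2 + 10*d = d*(d - 5)*(d - 1)*(d + 2)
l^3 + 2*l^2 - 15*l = l*(l - 3)*(l + 5)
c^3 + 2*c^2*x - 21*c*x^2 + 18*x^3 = (c - 3*x)*(c - x)*(c + 6*x)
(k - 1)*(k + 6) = k^2 + 5*k - 6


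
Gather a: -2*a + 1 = 1 - 2*a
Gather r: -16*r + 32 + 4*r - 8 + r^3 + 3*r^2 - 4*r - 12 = r^3 + 3*r^2 - 16*r + 12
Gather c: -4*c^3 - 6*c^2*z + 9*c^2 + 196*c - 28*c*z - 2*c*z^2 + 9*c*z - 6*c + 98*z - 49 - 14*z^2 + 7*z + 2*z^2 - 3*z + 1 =-4*c^3 + c^2*(9 - 6*z) + c*(-2*z^2 - 19*z + 190) - 12*z^2 + 102*z - 48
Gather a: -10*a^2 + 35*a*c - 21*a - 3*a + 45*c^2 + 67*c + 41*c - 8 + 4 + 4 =-10*a^2 + a*(35*c - 24) + 45*c^2 + 108*c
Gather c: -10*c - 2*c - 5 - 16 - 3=-12*c - 24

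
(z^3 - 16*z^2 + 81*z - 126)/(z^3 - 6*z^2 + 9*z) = (z^2 - 13*z + 42)/(z*(z - 3))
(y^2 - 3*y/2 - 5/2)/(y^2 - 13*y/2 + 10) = (y + 1)/(y - 4)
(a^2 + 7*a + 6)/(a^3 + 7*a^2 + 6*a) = 1/a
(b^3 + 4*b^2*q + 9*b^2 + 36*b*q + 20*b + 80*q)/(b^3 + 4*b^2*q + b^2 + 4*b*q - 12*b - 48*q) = (b + 5)/(b - 3)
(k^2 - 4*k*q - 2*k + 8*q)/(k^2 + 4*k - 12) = (k - 4*q)/(k + 6)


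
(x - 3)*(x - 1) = x^2 - 4*x + 3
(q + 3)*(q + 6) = q^2 + 9*q + 18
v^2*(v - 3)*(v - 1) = v^4 - 4*v^3 + 3*v^2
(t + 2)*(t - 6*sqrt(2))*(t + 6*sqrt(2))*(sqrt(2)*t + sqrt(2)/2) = sqrt(2)*t^4 + 5*sqrt(2)*t^3/2 - 71*sqrt(2)*t^2 - 180*sqrt(2)*t - 72*sqrt(2)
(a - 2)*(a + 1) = a^2 - a - 2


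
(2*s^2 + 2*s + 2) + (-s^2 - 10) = s^2 + 2*s - 8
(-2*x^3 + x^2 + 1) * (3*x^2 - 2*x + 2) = -6*x^5 + 7*x^4 - 6*x^3 + 5*x^2 - 2*x + 2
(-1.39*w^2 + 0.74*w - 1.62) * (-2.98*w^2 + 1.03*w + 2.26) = 4.1422*w^4 - 3.6369*w^3 + 2.4484*w^2 + 0.0037999999999998*w - 3.6612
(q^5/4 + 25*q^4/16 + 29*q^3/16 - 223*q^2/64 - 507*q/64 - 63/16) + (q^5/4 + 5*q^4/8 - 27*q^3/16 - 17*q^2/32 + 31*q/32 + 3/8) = q^5/2 + 35*q^4/16 + q^3/8 - 257*q^2/64 - 445*q/64 - 57/16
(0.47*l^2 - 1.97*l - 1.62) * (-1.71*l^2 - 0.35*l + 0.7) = -0.8037*l^4 + 3.2042*l^3 + 3.7887*l^2 - 0.812*l - 1.134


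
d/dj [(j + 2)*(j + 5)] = 2*j + 7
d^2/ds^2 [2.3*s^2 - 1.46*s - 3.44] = 4.60000000000000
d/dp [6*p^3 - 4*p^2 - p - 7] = 18*p^2 - 8*p - 1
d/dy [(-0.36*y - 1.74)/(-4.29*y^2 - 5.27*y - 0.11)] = (1.5444*y^2 + 1.8972*y - (0.36*y + 1.74)*(8.58*y + 5.27) + 0.0396)/(4.29*y^2 + 5.27*y + 0.11)^2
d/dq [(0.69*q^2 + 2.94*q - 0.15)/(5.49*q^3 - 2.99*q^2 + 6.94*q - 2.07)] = (-3.7881*q^4 - 32.2812*q^3 + 16.0497*q^2 - 3.7536*q - 5.0448)/(30.1401*q^6 - 32.8302*q^5 + 85.1413*q^4 - 64.2298*q^3 + 60.5422*q^2 - 28.7316*q + 4.2849)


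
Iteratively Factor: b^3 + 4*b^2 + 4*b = (b + 2)*(b^2 + 2*b) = b*(b + 2)*(b + 2)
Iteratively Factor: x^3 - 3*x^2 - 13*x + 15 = (x - 1)*(x^2 - 2*x - 15) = (x - 5)*(x - 1)*(x + 3)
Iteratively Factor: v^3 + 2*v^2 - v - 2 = (v + 1)*(v^2 + v - 2) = (v + 1)*(v + 2)*(v - 1)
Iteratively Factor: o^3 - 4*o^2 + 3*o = (o - 1)*(o^2 - 3*o) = o*(o - 1)*(o - 3)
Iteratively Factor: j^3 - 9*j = (j + 3)*(j^2 - 3*j) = (j - 3)*(j + 3)*(j)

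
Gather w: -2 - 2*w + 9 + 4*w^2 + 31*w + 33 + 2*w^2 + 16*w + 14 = 6*w^2 + 45*w + 54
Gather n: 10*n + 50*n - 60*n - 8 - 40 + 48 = 0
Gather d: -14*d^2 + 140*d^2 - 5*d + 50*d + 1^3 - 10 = 126*d^2 + 45*d - 9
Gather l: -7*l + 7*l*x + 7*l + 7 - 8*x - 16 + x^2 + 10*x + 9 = 7*l*x + x^2 + 2*x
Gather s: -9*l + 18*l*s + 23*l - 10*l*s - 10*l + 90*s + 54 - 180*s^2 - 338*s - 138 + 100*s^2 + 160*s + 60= 4*l - 80*s^2 + s*(8*l - 88) - 24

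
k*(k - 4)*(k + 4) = k^3 - 16*k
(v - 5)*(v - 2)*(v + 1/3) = v^3 - 20*v^2/3 + 23*v/3 + 10/3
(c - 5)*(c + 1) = c^2 - 4*c - 5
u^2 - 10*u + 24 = (u - 6)*(u - 4)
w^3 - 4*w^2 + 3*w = w*(w - 3)*(w - 1)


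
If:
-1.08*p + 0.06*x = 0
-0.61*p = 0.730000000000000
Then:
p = -1.20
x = -21.54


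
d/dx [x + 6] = 1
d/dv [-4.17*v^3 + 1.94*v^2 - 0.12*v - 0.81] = -12.51*v^2 + 3.88*v - 0.12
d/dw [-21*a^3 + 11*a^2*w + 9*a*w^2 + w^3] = 11*a^2 + 18*a*w + 3*w^2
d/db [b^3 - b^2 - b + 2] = 3*b^2 - 2*b - 1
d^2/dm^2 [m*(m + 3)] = 2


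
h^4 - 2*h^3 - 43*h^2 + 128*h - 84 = (h - 6)*(h - 2)*(h - 1)*(h + 7)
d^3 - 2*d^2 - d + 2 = (d - 2)*(d - 1)*(d + 1)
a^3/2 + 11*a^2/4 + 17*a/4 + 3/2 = (a/2 + 1)*(a + 1/2)*(a + 3)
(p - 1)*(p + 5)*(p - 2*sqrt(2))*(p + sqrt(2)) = p^4 - sqrt(2)*p^3 + 4*p^3 - 9*p^2 - 4*sqrt(2)*p^2 - 16*p + 5*sqrt(2)*p + 20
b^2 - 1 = (b - 1)*(b + 1)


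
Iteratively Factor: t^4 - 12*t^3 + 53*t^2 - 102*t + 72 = (t - 2)*(t^3 - 10*t^2 + 33*t - 36) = (t - 3)*(t - 2)*(t^2 - 7*t + 12) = (t - 4)*(t - 3)*(t - 2)*(t - 3)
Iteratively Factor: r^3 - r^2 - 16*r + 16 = (r + 4)*(r^2 - 5*r + 4) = (r - 4)*(r + 4)*(r - 1)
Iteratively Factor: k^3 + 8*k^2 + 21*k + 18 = (k + 3)*(k^2 + 5*k + 6) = (k + 3)^2*(k + 2)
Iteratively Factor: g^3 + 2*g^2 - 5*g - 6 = (g - 2)*(g^2 + 4*g + 3) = (g - 2)*(g + 1)*(g + 3)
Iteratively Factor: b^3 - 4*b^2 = (b)*(b^2 - 4*b) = b^2*(b - 4)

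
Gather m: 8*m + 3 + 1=8*m + 4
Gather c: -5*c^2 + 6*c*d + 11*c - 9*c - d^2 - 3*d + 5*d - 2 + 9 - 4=-5*c^2 + c*(6*d + 2) - d^2 + 2*d + 3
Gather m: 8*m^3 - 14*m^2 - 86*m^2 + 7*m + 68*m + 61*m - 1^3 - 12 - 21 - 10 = 8*m^3 - 100*m^2 + 136*m - 44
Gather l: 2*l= 2*l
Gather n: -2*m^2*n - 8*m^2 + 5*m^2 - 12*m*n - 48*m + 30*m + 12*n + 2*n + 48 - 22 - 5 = -3*m^2 - 18*m + n*(-2*m^2 - 12*m + 14) + 21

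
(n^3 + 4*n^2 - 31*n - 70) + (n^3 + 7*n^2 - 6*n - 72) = 2*n^3 + 11*n^2 - 37*n - 142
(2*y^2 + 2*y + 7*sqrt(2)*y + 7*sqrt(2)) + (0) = 2*y^2 + 2*y + 7*sqrt(2)*y + 7*sqrt(2)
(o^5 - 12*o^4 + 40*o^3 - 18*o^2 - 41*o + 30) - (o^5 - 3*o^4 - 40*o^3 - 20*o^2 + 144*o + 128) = -9*o^4 + 80*o^3 + 2*o^2 - 185*o - 98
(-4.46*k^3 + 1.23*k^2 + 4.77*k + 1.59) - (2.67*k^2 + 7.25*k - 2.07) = -4.46*k^3 - 1.44*k^2 - 2.48*k + 3.66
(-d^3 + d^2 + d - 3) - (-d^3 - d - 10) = d^2 + 2*d + 7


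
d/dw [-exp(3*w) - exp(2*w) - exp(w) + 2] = (-3*exp(2*w) - 2*exp(w) - 1)*exp(w)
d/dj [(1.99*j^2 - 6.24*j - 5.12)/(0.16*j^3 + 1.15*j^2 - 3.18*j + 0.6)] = (-0.3184*j^4 + 1.9968*j^3 + 3.3054*j^2 + 14.164*j - 20.0256)/(0.0256*j^6 + 0.368*j^5 + 0.3049*j^4 - 7.122*j^3 + 11.4924*j^2 - 3.816*j + 0.36)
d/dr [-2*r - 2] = -2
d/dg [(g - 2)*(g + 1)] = 2*g - 1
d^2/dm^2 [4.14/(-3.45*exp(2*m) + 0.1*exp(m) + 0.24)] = (4.14*(6.9*exp(m) - 0.1)*(13.8*exp(m) - 0.2)*exp(m) + (57.132*exp(m) - 0.414)*(-3.45*exp(2*m) + 0.1*exp(m) + 0.24))*exp(m)/(-3.45*exp(2*m) + 0.1*exp(m) + 0.24)^3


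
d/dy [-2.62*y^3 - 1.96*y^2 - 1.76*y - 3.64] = -7.86*y^2 - 3.92*y - 1.76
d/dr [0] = 0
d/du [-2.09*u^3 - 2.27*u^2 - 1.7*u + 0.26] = -6.27*u^2 - 4.54*u - 1.7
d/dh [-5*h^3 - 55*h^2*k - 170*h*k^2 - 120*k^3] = -15*h^2 - 110*h*k - 170*k^2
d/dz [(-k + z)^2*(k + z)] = (-k - 3*z)*(k - z)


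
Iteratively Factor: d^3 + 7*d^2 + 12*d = (d + 3)*(d^2 + 4*d) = (d + 3)*(d + 4)*(d)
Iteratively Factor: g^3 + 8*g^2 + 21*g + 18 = (g + 3)*(g^2 + 5*g + 6) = (g + 3)^2*(g + 2)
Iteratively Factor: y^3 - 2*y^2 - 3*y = (y + 1)*(y^2 - 3*y) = (y - 3)*(y + 1)*(y)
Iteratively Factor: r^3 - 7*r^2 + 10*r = (r - 5)*(r^2 - 2*r) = (r - 5)*(r - 2)*(r)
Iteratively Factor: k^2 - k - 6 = (k + 2)*(k - 3)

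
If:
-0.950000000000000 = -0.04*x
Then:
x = 23.75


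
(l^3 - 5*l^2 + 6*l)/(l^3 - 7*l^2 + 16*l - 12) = l/(l - 2)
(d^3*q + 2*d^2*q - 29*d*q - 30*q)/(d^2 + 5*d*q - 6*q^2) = q*(d^3 + 2*d^2 - 29*d - 30)/(d^2 + 5*d*q - 6*q^2)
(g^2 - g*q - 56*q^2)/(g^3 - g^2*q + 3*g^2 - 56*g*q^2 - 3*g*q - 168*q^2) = 1/(g + 3)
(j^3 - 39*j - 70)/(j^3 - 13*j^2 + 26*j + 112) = (j + 5)/(j - 8)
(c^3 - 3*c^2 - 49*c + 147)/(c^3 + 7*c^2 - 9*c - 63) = (c - 7)/(c + 3)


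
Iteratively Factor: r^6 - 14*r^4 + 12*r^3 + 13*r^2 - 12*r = (r - 1)*(r^5 + r^4 - 13*r^3 - r^2 + 12*r) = (r - 1)*(r + 1)*(r^4 - 13*r^2 + 12*r) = (r - 3)*(r - 1)*(r + 1)*(r^3 + 3*r^2 - 4*r) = (r - 3)*(r - 1)^2*(r + 1)*(r^2 + 4*r) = (r - 3)*(r - 1)^2*(r + 1)*(r + 4)*(r)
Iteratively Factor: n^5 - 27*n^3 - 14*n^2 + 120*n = (n + 4)*(n^4 - 4*n^3 - 11*n^2 + 30*n) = (n - 2)*(n + 4)*(n^3 - 2*n^2 - 15*n) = n*(n - 2)*(n + 4)*(n^2 - 2*n - 15) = n*(n - 2)*(n + 3)*(n + 4)*(n - 5)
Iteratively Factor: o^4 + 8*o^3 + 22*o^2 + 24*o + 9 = (o + 3)*(o^3 + 5*o^2 + 7*o + 3) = (o + 1)*(o + 3)*(o^2 + 4*o + 3) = (o + 1)*(o + 3)^2*(o + 1)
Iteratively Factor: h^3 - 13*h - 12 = (h + 3)*(h^2 - 3*h - 4) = (h + 1)*(h + 3)*(h - 4)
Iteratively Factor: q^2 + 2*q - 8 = (q + 4)*(q - 2)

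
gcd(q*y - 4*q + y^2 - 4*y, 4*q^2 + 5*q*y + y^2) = q + y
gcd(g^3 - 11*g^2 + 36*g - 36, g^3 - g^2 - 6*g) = g - 3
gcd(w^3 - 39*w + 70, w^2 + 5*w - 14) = w^2 + 5*w - 14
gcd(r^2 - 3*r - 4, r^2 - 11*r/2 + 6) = r - 4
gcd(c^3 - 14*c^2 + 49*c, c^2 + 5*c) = c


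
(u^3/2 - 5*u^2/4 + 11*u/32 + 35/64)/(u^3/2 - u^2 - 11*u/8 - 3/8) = (16*u^2 - 48*u + 35)/(8*(2*u^2 - 5*u - 3))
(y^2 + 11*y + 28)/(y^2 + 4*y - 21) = (y + 4)/(y - 3)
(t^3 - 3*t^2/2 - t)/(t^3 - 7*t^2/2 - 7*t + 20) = t*(2*t + 1)/(2*t^2 - 3*t - 20)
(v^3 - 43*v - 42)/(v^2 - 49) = (v^2 + 7*v + 6)/(v + 7)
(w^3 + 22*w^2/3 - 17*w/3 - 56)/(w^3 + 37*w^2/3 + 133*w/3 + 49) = (3*w - 8)/(3*w + 7)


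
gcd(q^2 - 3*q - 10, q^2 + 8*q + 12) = q + 2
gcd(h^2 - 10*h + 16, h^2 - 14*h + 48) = h - 8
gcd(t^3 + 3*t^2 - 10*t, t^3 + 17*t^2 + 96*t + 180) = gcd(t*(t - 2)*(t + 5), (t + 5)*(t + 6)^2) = t + 5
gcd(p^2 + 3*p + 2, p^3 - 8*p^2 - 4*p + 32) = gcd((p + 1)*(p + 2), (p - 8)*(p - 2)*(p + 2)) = p + 2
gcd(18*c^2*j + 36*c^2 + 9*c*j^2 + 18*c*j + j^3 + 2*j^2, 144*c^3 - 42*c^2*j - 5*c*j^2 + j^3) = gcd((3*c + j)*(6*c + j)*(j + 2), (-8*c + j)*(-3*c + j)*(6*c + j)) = 6*c + j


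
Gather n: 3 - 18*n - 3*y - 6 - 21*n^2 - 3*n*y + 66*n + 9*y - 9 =-21*n^2 + n*(48 - 3*y) + 6*y - 12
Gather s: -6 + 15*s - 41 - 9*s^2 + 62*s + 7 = -9*s^2 + 77*s - 40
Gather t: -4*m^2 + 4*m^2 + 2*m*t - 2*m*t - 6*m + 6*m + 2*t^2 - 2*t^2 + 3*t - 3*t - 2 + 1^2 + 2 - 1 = 0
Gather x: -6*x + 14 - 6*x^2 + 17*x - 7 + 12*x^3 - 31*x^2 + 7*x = 12*x^3 - 37*x^2 + 18*x + 7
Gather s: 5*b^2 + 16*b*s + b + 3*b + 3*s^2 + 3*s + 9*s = 5*b^2 + 4*b + 3*s^2 + s*(16*b + 12)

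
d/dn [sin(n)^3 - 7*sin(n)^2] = (3*sin(n) - 14)*sin(n)*cos(n)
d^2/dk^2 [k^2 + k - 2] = 2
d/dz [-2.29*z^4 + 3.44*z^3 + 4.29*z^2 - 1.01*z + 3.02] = -9.16*z^3 + 10.32*z^2 + 8.58*z - 1.01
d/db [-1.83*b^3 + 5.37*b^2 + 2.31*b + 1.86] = -5.49*b^2 + 10.74*b + 2.31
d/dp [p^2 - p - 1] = 2*p - 1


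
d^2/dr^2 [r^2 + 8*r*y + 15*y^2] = 2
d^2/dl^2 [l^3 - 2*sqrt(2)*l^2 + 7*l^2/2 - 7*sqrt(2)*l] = 6*l - 4*sqrt(2) + 7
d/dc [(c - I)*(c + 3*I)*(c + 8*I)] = 3*c^2 + 20*I*c - 13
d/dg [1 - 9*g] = -9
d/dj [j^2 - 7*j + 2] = 2*j - 7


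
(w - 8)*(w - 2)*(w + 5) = w^3 - 5*w^2 - 34*w + 80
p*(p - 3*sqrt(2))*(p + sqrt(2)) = p^3 - 2*sqrt(2)*p^2 - 6*p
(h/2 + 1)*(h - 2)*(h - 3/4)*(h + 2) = h^4/2 + 5*h^3/8 - 11*h^2/4 - 5*h/2 + 3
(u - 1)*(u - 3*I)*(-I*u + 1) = -I*u^3 - 2*u^2 + I*u^2 + 2*u - 3*I*u + 3*I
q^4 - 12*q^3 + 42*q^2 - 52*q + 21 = (q - 7)*(q - 3)*(q - 1)^2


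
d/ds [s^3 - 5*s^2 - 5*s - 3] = 3*s^2 - 10*s - 5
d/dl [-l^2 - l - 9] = -2*l - 1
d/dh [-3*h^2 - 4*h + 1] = -6*h - 4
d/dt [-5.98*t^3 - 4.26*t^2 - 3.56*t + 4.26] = -17.94*t^2 - 8.52*t - 3.56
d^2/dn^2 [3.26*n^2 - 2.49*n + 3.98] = 6.52000000000000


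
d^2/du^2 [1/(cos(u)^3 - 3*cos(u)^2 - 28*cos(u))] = ((sin(u)^2 + 3*cos(u) + 27)*(-109*cos(u) - 24*cos(2*u) + 9*cos(3*u))*cos(u)/4 - 2*(-3*cos(u)^2 + 6*cos(u) + 28)^2*sin(u)^2)/((sin(u)^2 + 3*cos(u) + 27)^3*cos(u)^3)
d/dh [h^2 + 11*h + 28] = 2*h + 11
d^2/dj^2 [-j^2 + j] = -2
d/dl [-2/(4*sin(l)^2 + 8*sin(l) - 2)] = 4*(sin(l) + 1)*cos(l)/(4*sin(l) - cos(2*l))^2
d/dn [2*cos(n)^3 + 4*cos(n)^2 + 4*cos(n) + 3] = 2*(3*sin(n)^2 - 4*cos(n) - 5)*sin(n)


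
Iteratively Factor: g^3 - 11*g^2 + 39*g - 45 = (g - 3)*(g^2 - 8*g + 15) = (g - 3)^2*(g - 5)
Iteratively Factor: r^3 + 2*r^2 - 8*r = (r)*(r^2 + 2*r - 8) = r*(r - 2)*(r + 4)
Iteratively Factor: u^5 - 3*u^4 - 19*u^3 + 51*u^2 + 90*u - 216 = (u - 3)*(u^4 - 19*u^2 - 6*u + 72) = (u - 3)*(u + 3)*(u^3 - 3*u^2 - 10*u + 24) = (u - 3)*(u - 2)*(u + 3)*(u^2 - u - 12) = (u - 4)*(u - 3)*(u - 2)*(u + 3)*(u + 3)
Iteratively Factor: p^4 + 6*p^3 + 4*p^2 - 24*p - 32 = (p + 4)*(p^3 + 2*p^2 - 4*p - 8) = (p - 2)*(p + 4)*(p^2 + 4*p + 4) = (p - 2)*(p + 2)*(p + 4)*(p + 2)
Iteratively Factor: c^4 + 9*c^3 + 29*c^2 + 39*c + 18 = (c + 2)*(c^3 + 7*c^2 + 15*c + 9) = (c + 1)*(c + 2)*(c^2 + 6*c + 9) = (c + 1)*(c + 2)*(c + 3)*(c + 3)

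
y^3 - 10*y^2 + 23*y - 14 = (y - 7)*(y - 2)*(y - 1)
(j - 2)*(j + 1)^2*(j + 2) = j^4 + 2*j^3 - 3*j^2 - 8*j - 4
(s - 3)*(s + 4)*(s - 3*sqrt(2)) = s^3 - 3*sqrt(2)*s^2 + s^2 - 12*s - 3*sqrt(2)*s + 36*sqrt(2)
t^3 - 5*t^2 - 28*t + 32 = (t - 8)*(t - 1)*(t + 4)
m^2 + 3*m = m*(m + 3)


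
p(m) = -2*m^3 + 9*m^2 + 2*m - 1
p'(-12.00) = -1078.00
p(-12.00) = 4727.00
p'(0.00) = 2.00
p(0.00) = -1.00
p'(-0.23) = -2.46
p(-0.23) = -0.96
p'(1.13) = 14.68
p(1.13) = 9.87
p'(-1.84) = -51.43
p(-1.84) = 38.25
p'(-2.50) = -80.50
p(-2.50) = 81.50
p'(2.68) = 7.15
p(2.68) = 30.50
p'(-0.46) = -7.55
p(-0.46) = 0.18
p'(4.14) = -26.32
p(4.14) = 19.62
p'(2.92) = 3.40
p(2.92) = 31.78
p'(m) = -6*m^2 + 18*m + 2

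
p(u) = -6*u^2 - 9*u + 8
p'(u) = -12*u - 9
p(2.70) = -60.04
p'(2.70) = -41.40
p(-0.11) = 8.92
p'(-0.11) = -7.68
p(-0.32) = 10.27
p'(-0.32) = -5.16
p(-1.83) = 4.38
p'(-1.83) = 12.96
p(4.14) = -132.10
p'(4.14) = -58.68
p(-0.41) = 10.68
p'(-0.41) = -4.08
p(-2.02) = 1.70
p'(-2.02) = 15.24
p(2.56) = -54.36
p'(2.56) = -39.72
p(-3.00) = -19.00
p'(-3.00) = 27.00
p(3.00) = -73.00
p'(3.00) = -45.00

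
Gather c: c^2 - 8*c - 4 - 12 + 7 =c^2 - 8*c - 9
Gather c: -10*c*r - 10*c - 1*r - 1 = c*(-10*r - 10) - r - 1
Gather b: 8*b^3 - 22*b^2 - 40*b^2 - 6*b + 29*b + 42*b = 8*b^3 - 62*b^2 + 65*b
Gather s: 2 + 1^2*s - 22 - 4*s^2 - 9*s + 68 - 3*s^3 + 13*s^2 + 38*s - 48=-3*s^3 + 9*s^2 + 30*s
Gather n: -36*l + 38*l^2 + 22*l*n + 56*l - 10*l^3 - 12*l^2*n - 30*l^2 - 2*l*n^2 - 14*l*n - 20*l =-10*l^3 + 8*l^2 - 2*l*n^2 + n*(-12*l^2 + 8*l)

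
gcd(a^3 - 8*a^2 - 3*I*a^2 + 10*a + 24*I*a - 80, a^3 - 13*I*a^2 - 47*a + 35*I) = a - 5*I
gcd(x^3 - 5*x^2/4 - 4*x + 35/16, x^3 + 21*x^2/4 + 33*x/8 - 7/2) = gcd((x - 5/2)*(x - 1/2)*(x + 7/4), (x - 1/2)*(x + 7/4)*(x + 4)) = x^2 + 5*x/4 - 7/8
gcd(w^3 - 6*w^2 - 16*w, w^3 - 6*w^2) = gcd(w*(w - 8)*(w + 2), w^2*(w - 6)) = w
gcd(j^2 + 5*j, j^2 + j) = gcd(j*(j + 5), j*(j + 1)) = j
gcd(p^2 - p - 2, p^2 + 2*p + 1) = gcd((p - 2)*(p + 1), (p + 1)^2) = p + 1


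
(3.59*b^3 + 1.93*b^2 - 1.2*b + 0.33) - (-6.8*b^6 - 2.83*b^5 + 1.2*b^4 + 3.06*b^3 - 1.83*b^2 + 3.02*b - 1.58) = 6.8*b^6 + 2.83*b^5 - 1.2*b^4 + 0.53*b^3 + 3.76*b^2 - 4.22*b + 1.91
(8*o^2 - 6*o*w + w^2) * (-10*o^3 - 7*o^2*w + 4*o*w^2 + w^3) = -80*o^5 + 4*o^4*w + 64*o^3*w^2 - 23*o^2*w^3 - 2*o*w^4 + w^5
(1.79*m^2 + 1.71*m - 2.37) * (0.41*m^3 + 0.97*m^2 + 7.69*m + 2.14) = 0.7339*m^5 + 2.4374*m^4 + 14.4521*m^3 + 14.6816*m^2 - 14.5659*m - 5.0718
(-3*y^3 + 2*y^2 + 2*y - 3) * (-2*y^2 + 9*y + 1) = 6*y^5 - 31*y^4 + 11*y^3 + 26*y^2 - 25*y - 3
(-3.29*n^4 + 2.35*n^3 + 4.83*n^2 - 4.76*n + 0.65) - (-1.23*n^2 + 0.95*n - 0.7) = -3.29*n^4 + 2.35*n^3 + 6.06*n^2 - 5.71*n + 1.35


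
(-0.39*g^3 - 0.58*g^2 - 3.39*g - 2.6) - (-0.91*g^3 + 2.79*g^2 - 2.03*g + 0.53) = 0.52*g^3 - 3.37*g^2 - 1.36*g - 3.13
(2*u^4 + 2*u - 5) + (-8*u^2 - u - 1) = 2*u^4 - 8*u^2 + u - 6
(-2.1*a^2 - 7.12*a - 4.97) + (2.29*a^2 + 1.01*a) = 0.19*a^2 - 6.11*a - 4.97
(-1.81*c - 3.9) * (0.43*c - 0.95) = -0.7783*c^2 + 0.0425*c + 3.705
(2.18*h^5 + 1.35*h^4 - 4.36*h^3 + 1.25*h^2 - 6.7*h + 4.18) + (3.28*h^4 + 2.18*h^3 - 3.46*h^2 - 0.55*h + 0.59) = 2.18*h^5 + 4.63*h^4 - 2.18*h^3 - 2.21*h^2 - 7.25*h + 4.77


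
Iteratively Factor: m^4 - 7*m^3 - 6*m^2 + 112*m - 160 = (m - 5)*(m^3 - 2*m^2 - 16*m + 32) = (m - 5)*(m - 4)*(m^2 + 2*m - 8) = (m - 5)*(m - 4)*(m + 4)*(m - 2)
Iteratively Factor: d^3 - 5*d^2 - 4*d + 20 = (d - 5)*(d^2 - 4) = (d - 5)*(d - 2)*(d + 2)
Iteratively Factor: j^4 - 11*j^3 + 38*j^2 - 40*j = (j)*(j^3 - 11*j^2 + 38*j - 40) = j*(j - 4)*(j^2 - 7*j + 10) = j*(j - 4)*(j - 2)*(j - 5)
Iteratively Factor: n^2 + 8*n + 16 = (n + 4)*(n + 4)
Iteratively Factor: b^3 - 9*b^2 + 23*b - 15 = (b - 5)*(b^2 - 4*b + 3) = (b - 5)*(b - 3)*(b - 1)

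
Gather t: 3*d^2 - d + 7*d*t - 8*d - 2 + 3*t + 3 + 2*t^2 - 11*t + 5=3*d^2 - 9*d + 2*t^2 + t*(7*d - 8) + 6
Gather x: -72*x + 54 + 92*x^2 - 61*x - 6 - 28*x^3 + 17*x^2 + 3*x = -28*x^3 + 109*x^2 - 130*x + 48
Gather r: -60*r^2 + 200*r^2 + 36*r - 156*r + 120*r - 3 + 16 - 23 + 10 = 140*r^2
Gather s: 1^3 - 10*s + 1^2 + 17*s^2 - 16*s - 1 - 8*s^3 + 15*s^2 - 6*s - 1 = -8*s^3 + 32*s^2 - 32*s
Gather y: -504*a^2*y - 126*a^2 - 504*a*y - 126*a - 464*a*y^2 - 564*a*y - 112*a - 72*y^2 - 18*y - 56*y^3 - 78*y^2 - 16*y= -126*a^2 - 238*a - 56*y^3 + y^2*(-464*a - 150) + y*(-504*a^2 - 1068*a - 34)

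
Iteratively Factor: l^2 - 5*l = (l)*(l - 5)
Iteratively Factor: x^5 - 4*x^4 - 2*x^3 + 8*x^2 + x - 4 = (x - 1)*(x^4 - 3*x^3 - 5*x^2 + 3*x + 4) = (x - 1)*(x + 1)*(x^3 - 4*x^2 - x + 4) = (x - 4)*(x - 1)*(x + 1)*(x^2 - 1) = (x - 4)*(x - 1)*(x + 1)^2*(x - 1)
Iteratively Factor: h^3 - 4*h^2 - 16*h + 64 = (h + 4)*(h^2 - 8*h + 16) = (h - 4)*(h + 4)*(h - 4)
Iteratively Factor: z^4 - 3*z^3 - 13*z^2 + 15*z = (z - 1)*(z^3 - 2*z^2 - 15*z) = (z - 5)*(z - 1)*(z^2 + 3*z) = z*(z - 5)*(z - 1)*(z + 3)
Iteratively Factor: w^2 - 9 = (w + 3)*(w - 3)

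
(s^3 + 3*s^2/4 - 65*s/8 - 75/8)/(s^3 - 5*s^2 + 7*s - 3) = (8*s^2 + 30*s + 25)/(8*(s^2 - 2*s + 1))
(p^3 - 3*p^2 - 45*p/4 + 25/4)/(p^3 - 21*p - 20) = (p^2 + 2*p - 5/4)/(p^2 + 5*p + 4)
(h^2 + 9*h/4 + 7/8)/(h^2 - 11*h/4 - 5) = (8*h^2 + 18*h + 7)/(2*(4*h^2 - 11*h - 20))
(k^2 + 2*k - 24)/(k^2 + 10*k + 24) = (k - 4)/(k + 4)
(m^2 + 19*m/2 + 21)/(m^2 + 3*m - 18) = (m + 7/2)/(m - 3)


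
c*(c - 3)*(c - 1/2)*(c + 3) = c^4 - c^3/2 - 9*c^2 + 9*c/2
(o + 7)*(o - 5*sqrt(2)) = o^2 - 5*sqrt(2)*o + 7*o - 35*sqrt(2)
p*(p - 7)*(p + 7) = p^3 - 49*p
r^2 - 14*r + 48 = (r - 8)*(r - 6)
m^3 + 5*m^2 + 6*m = m*(m + 2)*(m + 3)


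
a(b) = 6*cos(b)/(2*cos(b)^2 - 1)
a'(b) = -6*sin(b)/(2*cos(b)^2 - 1) + 24*sin(b)*cos(b)^2/(2*cos(b)^2 - 1)^2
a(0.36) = 7.47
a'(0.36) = 10.29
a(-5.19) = -4.78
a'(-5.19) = 22.73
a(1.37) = -1.30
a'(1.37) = 7.49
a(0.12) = 6.13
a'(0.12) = 2.26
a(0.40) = 7.93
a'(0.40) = 12.98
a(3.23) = -6.07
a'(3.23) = -1.63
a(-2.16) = 8.72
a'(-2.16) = -55.18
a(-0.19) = 6.34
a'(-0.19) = -3.85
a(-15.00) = -29.55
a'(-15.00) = -353.26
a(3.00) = -6.19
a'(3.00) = 2.72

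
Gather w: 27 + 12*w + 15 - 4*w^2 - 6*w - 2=-4*w^2 + 6*w + 40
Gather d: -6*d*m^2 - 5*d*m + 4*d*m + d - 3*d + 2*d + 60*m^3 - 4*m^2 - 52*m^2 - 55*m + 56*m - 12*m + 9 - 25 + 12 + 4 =d*(-6*m^2 - m) + 60*m^3 - 56*m^2 - 11*m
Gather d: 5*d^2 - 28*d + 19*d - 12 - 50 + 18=5*d^2 - 9*d - 44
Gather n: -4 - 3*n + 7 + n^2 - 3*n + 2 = n^2 - 6*n + 5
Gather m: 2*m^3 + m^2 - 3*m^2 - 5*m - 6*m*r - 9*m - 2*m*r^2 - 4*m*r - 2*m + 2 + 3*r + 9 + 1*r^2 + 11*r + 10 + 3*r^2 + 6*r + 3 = 2*m^3 - 2*m^2 + m*(-2*r^2 - 10*r - 16) + 4*r^2 + 20*r + 24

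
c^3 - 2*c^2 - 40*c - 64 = (c - 8)*(c + 2)*(c + 4)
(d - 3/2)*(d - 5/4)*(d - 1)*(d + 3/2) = d^4 - 9*d^3/4 - d^2 + 81*d/16 - 45/16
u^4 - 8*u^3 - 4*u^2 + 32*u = u*(u - 8)*(u - 2)*(u + 2)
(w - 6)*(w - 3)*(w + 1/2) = w^3 - 17*w^2/2 + 27*w/2 + 9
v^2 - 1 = (v - 1)*(v + 1)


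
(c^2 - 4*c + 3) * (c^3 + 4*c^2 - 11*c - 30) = c^5 - 24*c^3 + 26*c^2 + 87*c - 90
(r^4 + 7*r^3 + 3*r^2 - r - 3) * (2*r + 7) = 2*r^5 + 21*r^4 + 55*r^3 + 19*r^2 - 13*r - 21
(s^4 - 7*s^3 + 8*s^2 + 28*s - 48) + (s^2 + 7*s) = s^4 - 7*s^3 + 9*s^2 + 35*s - 48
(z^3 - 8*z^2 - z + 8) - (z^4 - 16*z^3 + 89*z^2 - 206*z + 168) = -z^4 + 17*z^3 - 97*z^2 + 205*z - 160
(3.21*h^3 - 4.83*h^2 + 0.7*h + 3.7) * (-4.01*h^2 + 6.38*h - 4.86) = -12.8721*h^5 + 39.8481*h^4 - 49.223*h^3 + 13.1028*h^2 + 20.204*h - 17.982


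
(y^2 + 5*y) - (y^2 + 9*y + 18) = -4*y - 18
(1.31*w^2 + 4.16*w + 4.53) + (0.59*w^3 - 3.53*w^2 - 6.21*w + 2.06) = 0.59*w^3 - 2.22*w^2 - 2.05*w + 6.59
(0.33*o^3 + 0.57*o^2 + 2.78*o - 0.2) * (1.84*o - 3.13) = 0.6072*o^4 + 0.0159*o^3 + 3.3311*o^2 - 9.0694*o + 0.626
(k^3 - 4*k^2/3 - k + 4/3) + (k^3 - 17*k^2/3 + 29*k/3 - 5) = 2*k^3 - 7*k^2 + 26*k/3 - 11/3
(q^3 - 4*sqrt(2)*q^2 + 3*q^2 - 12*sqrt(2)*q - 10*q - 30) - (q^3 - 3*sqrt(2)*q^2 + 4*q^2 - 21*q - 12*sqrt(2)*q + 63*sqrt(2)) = -sqrt(2)*q^2 - q^2 + 11*q - 63*sqrt(2) - 30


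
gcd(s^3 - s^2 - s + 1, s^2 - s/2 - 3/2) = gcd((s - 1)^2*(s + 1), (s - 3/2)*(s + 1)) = s + 1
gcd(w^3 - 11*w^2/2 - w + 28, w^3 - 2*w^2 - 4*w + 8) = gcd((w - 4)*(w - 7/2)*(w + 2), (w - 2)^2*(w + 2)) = w + 2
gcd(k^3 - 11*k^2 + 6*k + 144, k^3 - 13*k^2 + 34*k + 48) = k^2 - 14*k + 48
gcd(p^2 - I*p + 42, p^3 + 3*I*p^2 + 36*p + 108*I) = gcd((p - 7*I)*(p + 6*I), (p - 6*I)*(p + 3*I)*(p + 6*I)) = p + 6*I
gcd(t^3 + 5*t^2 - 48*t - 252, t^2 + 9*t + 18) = t + 6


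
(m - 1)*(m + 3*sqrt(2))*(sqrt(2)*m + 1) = sqrt(2)*m^3 - sqrt(2)*m^2 + 7*m^2 - 7*m + 3*sqrt(2)*m - 3*sqrt(2)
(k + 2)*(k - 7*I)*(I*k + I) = I*k^3 + 7*k^2 + 3*I*k^2 + 21*k + 2*I*k + 14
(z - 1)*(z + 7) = z^2 + 6*z - 7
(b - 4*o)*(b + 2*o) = b^2 - 2*b*o - 8*o^2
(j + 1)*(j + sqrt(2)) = j^2 + j + sqrt(2)*j + sqrt(2)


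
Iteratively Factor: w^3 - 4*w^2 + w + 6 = (w - 2)*(w^2 - 2*w - 3) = (w - 2)*(w + 1)*(w - 3)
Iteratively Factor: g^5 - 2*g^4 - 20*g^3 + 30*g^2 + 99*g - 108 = (g - 1)*(g^4 - g^3 - 21*g^2 + 9*g + 108) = (g - 1)*(g + 3)*(g^3 - 4*g^2 - 9*g + 36) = (g - 4)*(g - 1)*(g + 3)*(g^2 - 9) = (g - 4)*(g - 1)*(g + 3)^2*(g - 3)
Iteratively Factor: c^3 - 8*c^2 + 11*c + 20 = (c + 1)*(c^2 - 9*c + 20) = (c - 5)*(c + 1)*(c - 4)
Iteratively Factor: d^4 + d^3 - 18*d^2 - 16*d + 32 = (d - 4)*(d^3 + 5*d^2 + 2*d - 8) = (d - 4)*(d - 1)*(d^2 + 6*d + 8) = (d - 4)*(d - 1)*(d + 2)*(d + 4)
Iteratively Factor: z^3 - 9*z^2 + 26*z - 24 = (z - 4)*(z^2 - 5*z + 6) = (z - 4)*(z - 3)*(z - 2)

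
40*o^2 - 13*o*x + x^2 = (-8*o + x)*(-5*o + x)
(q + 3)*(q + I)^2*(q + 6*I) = q^4 + 3*q^3 + 8*I*q^3 - 13*q^2 + 24*I*q^2 - 39*q - 6*I*q - 18*I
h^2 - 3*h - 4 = (h - 4)*(h + 1)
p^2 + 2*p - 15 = (p - 3)*(p + 5)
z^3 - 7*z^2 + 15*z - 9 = (z - 3)^2*(z - 1)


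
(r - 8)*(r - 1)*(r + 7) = r^3 - 2*r^2 - 55*r + 56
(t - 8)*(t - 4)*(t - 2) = t^3 - 14*t^2 + 56*t - 64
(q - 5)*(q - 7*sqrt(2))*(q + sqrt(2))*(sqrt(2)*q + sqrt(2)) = sqrt(2)*q^4 - 12*q^3 - 4*sqrt(2)*q^3 - 19*sqrt(2)*q^2 + 48*q^2 + 60*q + 56*sqrt(2)*q + 70*sqrt(2)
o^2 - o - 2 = (o - 2)*(o + 1)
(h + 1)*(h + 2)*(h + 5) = h^3 + 8*h^2 + 17*h + 10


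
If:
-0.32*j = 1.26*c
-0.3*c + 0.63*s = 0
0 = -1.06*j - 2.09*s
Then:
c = 0.00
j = 0.00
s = 0.00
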